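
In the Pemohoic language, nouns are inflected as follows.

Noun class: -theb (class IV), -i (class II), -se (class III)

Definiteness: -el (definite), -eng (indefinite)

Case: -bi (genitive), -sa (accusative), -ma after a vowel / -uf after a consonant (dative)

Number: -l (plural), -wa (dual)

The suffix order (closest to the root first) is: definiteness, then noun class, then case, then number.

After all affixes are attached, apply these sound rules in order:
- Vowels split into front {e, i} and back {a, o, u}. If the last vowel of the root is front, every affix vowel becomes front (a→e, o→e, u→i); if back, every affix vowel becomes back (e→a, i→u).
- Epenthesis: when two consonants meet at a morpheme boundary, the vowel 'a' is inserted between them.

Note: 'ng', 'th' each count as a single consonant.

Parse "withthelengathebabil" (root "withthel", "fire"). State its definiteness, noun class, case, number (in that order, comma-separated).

indefinite, class IV, genitive, plural

Segment: withthel-eng-theb-bi-l.
definiteness: -eng → indefinite.
noun class: -theb → class IV.
case: -bi → genitive.
number: -l → plural.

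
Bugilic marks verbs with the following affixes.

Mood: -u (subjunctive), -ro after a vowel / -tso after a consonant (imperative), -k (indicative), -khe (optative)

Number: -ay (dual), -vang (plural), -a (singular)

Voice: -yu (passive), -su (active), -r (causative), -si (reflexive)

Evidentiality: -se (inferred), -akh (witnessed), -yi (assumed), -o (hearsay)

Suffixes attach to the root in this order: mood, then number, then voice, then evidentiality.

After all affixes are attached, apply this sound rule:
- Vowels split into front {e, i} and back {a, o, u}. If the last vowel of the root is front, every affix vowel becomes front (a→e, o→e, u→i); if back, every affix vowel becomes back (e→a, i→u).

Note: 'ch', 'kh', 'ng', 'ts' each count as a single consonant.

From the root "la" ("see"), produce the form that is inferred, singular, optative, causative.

Attach mood optative -khe → lakhe.
Attach number singular -a → lakhea.
Attach voice causative -r → lakhear.
Attach evidentiality inferred -se → lakhearse.
Apply vowel harmony: lakhearse → lakhaarsa.

lakhaarsa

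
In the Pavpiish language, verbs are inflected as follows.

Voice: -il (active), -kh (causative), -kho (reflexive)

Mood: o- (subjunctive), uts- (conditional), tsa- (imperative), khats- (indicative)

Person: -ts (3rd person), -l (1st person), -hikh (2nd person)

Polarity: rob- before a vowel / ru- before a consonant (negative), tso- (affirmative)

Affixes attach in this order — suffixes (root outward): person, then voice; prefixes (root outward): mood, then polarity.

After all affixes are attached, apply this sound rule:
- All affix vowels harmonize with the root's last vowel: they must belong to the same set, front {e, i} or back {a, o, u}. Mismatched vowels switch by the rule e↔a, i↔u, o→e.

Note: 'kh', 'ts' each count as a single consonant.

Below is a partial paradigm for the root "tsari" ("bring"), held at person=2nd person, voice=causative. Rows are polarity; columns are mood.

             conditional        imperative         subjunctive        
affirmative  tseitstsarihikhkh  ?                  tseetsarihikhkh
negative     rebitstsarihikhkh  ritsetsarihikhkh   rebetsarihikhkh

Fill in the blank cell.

tsetsetsarihikhkh

Attach person 2nd person -hikh → tsarihikh.
Attach voice causative -kh → tsarihikhkh.
Attach mood imperative tsa- → tsatsarihikhkh.
Attach polarity affirmative tso- → tsotsatsarihikhkh.
Apply vowel harmony: tsotsatsarihikhkh → tsetsetsarihikhkh.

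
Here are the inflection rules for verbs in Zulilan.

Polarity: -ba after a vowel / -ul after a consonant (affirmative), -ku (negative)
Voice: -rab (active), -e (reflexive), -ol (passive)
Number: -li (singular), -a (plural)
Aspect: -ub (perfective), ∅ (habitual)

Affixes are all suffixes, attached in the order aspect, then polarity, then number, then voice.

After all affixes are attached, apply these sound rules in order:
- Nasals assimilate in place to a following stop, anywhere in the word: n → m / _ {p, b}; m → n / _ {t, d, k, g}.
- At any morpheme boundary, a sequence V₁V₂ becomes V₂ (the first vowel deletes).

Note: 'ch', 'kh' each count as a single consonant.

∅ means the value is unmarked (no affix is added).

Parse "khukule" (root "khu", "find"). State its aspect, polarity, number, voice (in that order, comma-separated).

habitual, negative, singular, reflexive

Segment: khu-ku-li-e.
aspect: ∅ → habitual.
polarity: -ku → negative.
number: -li → singular.
voice: -e → reflexive.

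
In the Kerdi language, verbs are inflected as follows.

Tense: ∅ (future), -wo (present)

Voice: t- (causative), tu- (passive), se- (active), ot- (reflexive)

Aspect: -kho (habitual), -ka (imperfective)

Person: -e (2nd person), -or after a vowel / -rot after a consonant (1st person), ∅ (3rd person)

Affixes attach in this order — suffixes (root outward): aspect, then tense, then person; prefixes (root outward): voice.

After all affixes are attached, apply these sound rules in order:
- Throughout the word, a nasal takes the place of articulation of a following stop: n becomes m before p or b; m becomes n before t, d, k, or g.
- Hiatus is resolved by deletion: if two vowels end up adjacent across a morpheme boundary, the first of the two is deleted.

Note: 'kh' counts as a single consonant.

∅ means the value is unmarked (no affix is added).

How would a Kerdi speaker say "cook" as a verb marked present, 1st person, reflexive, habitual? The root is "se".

Attach aspect habitual -kho → sekho.
Attach tense present -wo → sekhowo.
Attach voice reflexive ot- → otsekhowo.
Attach person 1st person -or (after vowel 'o') → otsekhowoor.
Nasal assimilation: no change.
Apply vowel deletion: otsekhowoor → otsekhowor.

otsekhowor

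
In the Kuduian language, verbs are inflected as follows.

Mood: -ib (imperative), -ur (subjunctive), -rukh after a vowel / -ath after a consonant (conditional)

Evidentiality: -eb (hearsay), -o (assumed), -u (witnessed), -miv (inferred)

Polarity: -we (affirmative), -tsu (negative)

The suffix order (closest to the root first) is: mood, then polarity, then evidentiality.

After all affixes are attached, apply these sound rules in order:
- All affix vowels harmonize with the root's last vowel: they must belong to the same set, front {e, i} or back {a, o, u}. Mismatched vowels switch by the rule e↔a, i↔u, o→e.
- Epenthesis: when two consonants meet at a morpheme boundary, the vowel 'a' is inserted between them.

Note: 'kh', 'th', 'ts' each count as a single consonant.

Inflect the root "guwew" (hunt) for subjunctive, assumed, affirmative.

guwewirawee

Attach mood subjunctive -ur → guwewur.
Attach polarity affirmative -we → guwewurwe.
Attach evidentiality assumed -o → guwewurweo.
Apply vowel harmony: guwewurweo → guwewirwee.
Apply epenthesis: guwewirwee → guwewirawee.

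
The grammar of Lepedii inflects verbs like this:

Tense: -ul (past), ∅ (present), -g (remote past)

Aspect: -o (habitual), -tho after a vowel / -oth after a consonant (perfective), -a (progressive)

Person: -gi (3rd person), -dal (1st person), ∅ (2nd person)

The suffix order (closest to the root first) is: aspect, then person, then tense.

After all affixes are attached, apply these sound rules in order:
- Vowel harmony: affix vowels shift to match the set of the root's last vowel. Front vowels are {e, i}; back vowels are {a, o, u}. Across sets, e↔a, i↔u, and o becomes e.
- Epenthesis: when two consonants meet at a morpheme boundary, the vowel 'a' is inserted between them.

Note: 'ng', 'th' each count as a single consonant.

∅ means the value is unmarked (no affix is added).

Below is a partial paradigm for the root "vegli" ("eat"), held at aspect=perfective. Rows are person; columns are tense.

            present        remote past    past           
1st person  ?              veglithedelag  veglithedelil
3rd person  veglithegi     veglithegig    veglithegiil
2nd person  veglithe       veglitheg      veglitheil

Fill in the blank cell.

Attach aspect perfective -tho (after vowel 'i') → veglitho.
Attach person 1st person -dal → veglithodal.
tense = present: zero marking, form stays veglithodal.
Apply vowel harmony: veglithodal → veglithedel.
Epenthesis: no change.

veglithedel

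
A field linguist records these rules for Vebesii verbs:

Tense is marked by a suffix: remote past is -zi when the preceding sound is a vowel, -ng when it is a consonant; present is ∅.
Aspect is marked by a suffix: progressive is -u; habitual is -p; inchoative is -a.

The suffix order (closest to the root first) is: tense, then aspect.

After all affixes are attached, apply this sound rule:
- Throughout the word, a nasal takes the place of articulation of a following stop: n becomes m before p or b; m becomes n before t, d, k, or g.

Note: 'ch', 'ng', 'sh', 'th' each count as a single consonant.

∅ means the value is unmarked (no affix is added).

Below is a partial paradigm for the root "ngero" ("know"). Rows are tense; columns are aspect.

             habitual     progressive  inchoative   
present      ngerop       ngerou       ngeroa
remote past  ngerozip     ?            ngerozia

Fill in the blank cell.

Attach tense remote past -zi (after vowel 'o') → ngerozi.
Attach aspect progressive -u → ngeroziu.
Nasal assimilation: no change.

ngeroziu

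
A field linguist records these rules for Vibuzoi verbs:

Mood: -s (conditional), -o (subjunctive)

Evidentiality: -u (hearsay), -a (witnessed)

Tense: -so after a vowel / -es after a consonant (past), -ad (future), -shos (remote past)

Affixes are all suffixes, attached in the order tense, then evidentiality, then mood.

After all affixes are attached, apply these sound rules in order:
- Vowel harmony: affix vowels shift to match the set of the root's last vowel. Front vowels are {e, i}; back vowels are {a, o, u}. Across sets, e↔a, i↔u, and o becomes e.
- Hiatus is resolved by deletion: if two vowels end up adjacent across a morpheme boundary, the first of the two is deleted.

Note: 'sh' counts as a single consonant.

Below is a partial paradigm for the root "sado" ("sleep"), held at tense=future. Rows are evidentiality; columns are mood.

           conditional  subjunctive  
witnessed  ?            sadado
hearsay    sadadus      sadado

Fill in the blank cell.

Attach tense future -ad → sadoad.
Attach evidentiality witnessed -a → sadoada.
Attach mood conditional -s → sadoadas.
Vowel harmony: no change.
Apply vowel deletion: sadoadas → sadadas.

sadadas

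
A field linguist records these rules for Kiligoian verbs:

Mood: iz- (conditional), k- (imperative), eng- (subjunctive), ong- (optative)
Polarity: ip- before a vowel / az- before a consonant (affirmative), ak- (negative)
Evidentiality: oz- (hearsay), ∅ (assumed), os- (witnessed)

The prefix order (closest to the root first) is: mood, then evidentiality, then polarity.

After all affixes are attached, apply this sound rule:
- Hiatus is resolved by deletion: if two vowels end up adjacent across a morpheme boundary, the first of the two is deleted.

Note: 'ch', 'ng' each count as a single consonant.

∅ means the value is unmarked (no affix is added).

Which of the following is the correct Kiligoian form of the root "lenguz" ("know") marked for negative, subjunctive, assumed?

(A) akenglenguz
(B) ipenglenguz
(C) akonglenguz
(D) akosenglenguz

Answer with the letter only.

Attach mood subjunctive eng- → englenguz.
evidentiality = assumed: zero marking, form stays englenguz.
Attach polarity negative ak- → akenglenguz.
Vowel deletion: no change.
So the correct form is akenglenguz, option (A).
(C) akonglenguz is wrong: it uses optative instead of subjunctive for mood.
(B) ipenglenguz is wrong: it uses affirmative instead of negative for polarity.
(D) akosenglenguz is wrong: it uses witnessed instead of assumed for evidentiality.

A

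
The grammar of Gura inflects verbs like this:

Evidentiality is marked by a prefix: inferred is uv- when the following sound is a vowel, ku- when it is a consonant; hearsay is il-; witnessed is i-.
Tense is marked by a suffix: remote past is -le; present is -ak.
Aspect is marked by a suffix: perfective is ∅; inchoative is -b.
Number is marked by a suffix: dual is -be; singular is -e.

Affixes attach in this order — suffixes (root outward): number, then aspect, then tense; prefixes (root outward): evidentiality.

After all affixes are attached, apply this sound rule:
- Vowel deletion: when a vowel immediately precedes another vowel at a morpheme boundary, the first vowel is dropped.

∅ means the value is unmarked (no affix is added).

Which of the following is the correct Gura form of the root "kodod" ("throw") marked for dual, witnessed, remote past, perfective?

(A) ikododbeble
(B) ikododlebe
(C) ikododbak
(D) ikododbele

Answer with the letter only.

D

Attach number dual -be → kododbe.
Attach evidentiality witnessed i- → ikododbe.
aspect = perfective: zero marking, form stays ikododbe.
Attach tense remote past -le → ikododbele.
Vowel deletion: no change.
So the correct form is ikododbele, option (D).
(B) ikododlebe is wrong: it has the affixes in the wrong order.
(A) ikododbeble is wrong: it uses inchoative instead of perfective for aspect.
(C) ikododbak is wrong: it uses present instead of remote past for tense.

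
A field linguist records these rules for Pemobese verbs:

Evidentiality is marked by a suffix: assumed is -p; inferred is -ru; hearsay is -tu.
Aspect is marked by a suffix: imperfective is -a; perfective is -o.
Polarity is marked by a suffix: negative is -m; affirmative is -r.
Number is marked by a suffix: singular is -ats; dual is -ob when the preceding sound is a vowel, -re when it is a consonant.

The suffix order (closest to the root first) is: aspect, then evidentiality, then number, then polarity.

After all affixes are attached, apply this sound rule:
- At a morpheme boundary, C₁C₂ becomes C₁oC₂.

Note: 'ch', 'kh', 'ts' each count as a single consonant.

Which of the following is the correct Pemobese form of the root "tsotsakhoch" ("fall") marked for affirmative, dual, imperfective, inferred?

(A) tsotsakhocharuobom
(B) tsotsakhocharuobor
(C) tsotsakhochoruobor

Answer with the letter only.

Attach aspect imperfective -a → tsotsakhocha.
Attach evidentiality inferred -ru → tsotsakhocharu.
Attach number dual -ob (after vowel 'u') → tsotsakhocharuob.
Attach polarity affirmative -r → tsotsakhocharuobr.
Apply epenthesis: tsotsakhocharuobr → tsotsakhocharuobor.
So the correct form is tsotsakhocharuobor, option (B).
(A) tsotsakhocharuobom is wrong: it uses negative instead of affirmative for polarity.
(C) tsotsakhochoruobor is wrong: it uses perfective instead of imperfective for aspect.

B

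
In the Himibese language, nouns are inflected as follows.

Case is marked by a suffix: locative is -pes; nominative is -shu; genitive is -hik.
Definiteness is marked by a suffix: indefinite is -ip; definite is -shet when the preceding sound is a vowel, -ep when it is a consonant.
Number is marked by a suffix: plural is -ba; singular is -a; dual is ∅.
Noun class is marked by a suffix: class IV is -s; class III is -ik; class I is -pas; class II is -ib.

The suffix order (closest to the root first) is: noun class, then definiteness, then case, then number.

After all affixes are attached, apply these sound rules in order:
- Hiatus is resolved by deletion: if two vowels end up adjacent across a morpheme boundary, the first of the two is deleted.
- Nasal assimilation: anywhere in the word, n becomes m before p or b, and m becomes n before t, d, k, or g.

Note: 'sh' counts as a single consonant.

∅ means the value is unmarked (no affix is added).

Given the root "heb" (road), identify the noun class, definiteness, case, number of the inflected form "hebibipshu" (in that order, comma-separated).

Segment: heb-ib-ip-shu.
noun class: -ib → class II.
definiteness: -ip → indefinite.
case: -shu → nominative.
number: ∅ → dual.

class II, indefinite, nominative, dual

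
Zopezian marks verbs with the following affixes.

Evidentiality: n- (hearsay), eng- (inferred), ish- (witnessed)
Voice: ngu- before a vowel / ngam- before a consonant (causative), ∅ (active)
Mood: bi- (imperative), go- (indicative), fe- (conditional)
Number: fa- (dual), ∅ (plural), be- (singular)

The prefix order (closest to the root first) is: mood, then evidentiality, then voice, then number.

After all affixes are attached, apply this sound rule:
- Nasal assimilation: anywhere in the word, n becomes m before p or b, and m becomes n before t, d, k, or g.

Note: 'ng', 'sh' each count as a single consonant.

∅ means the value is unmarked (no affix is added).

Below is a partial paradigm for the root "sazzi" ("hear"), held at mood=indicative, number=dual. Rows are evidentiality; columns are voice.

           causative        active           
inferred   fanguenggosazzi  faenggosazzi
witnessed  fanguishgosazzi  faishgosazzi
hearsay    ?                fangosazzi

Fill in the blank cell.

fangamngosazzi

Attach mood indicative go- → gosazzi.
Attach evidentiality hearsay n- → ngosazzi.
Attach voice causative ngam- (before consonant 'n') → ngamngosazzi.
Attach number dual fa- → fangamngosazzi.
Nasal assimilation: no change.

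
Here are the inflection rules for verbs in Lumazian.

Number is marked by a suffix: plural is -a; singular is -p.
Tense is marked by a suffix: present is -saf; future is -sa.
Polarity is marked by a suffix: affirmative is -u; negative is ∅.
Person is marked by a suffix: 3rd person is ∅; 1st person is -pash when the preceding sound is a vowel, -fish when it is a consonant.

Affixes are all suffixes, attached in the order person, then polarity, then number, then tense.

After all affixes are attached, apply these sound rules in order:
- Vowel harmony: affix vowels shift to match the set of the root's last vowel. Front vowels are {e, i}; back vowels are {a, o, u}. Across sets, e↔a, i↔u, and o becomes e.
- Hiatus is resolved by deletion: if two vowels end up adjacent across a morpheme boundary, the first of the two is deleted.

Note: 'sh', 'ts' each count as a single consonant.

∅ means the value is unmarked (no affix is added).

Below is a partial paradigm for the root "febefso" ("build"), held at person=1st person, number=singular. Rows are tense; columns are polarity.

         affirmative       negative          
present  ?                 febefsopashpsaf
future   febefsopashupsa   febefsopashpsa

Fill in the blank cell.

Attach person 1st person -pash (after vowel 'o') → febefsopash.
Attach polarity affirmative -u → febefsopashu.
Attach number singular -p → febefsopashup.
Attach tense present -saf → febefsopashupsaf.
Vowel harmony: no change.
Vowel deletion: no change.

febefsopashupsaf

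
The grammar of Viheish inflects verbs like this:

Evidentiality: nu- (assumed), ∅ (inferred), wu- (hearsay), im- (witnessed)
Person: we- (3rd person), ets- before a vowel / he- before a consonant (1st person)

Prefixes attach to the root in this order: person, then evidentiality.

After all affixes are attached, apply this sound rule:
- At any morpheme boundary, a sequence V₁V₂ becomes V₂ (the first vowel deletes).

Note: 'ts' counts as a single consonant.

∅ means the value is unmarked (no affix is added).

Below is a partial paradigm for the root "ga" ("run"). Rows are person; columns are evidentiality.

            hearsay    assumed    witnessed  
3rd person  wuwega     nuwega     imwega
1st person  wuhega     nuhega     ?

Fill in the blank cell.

imhega

Attach person 1st person he- (before consonant 'g') → hega.
Attach evidentiality witnessed im- → imhega.
Vowel deletion: no change.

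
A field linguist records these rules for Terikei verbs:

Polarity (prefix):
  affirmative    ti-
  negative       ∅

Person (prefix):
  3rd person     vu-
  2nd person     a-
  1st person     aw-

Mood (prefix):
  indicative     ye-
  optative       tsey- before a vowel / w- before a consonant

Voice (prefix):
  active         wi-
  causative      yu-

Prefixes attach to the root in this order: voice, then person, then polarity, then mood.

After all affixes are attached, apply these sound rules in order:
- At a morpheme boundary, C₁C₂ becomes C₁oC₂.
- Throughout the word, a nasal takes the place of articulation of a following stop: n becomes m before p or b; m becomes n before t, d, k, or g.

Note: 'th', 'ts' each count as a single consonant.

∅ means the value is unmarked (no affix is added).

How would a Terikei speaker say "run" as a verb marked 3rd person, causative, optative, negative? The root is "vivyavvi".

wovuyuvivyavvi

Attach voice causative yu- → yuvivyavvi.
Attach person 3rd person vu- → vuyuvivyavvi.
polarity = negative: zero marking, form stays vuyuvivyavvi.
Attach mood optative w- (before consonant 'v') → wvuyuvivyavvi.
Apply epenthesis: wvuyuvivyavvi → wovuyuvivyavvi.
Nasal assimilation: no change.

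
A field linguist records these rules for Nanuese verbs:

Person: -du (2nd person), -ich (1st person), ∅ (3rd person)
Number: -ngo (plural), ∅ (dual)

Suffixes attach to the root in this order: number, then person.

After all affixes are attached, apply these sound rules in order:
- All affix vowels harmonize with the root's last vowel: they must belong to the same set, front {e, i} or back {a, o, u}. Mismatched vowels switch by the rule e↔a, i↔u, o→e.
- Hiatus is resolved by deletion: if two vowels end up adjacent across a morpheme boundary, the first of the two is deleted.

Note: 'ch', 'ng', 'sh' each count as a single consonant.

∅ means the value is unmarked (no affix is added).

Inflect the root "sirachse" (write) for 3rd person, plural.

sirachsenge

Attach number plural -ngo → sirachsengo.
person = 3rd person: zero marking, form stays sirachsengo.
Apply vowel harmony: sirachsengo → sirachsenge.
Vowel deletion: no change.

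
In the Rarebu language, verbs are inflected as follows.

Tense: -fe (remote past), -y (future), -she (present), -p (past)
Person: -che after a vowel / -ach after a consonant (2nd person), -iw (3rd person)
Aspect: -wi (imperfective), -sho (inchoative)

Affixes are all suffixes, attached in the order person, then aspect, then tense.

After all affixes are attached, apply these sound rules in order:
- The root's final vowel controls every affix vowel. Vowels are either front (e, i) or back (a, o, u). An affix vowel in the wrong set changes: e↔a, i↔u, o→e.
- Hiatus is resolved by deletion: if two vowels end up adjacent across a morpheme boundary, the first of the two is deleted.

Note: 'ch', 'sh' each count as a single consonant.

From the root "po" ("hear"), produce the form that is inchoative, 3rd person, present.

puwshosha

Attach person 3rd person -iw → poiw.
Attach aspect inchoative -sho → poiwsho.
Attach tense present -she → poiwshoshe.
Apply vowel harmony: poiwshoshe → pouwshosha.
Apply vowel deletion: pouwshosha → puwshosha.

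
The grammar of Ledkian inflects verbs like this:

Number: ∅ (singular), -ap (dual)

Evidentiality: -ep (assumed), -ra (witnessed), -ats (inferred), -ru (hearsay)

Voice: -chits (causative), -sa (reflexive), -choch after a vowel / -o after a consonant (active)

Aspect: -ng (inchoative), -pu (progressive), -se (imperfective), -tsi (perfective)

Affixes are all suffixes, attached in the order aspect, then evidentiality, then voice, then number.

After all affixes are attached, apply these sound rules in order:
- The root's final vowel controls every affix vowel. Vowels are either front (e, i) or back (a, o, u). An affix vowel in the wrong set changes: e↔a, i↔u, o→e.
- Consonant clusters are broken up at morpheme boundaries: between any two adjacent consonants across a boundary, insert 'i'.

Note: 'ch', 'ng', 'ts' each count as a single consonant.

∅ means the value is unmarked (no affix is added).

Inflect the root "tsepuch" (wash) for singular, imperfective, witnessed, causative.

Attach aspect imperfective -se → tsepuchse.
Attach evidentiality witnessed -ra → tsepuchsera.
Attach voice causative -chits → tsepuchserachits.
number = singular: zero marking, form stays tsepuchserachits.
Apply vowel harmony: tsepuchserachits → tsepuchsarachuts.
Apply epenthesis: tsepuchsarachuts → tsepuchisarachuts.

tsepuchisarachuts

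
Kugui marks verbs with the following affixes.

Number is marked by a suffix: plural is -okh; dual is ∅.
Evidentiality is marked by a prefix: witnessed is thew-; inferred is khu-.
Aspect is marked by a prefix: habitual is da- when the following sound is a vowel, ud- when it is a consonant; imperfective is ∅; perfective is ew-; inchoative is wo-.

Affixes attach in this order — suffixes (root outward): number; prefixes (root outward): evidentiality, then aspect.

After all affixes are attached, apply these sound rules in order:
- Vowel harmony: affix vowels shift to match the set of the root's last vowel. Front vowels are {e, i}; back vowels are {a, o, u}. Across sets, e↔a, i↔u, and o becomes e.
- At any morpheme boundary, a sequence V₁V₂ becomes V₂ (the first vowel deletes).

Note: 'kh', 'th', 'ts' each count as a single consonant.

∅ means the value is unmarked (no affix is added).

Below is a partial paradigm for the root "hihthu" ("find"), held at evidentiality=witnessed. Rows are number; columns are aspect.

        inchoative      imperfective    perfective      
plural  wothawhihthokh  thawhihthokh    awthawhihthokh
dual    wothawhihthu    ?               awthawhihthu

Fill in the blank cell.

Attach evidentiality witnessed thew- → thewhihthu.
number = dual: zero marking, form stays thewhihthu.
aspect = imperfective: zero marking, form stays thewhihthu.
Apply vowel harmony: thewhihthu → thawhihthu.
Vowel deletion: no change.

thawhihthu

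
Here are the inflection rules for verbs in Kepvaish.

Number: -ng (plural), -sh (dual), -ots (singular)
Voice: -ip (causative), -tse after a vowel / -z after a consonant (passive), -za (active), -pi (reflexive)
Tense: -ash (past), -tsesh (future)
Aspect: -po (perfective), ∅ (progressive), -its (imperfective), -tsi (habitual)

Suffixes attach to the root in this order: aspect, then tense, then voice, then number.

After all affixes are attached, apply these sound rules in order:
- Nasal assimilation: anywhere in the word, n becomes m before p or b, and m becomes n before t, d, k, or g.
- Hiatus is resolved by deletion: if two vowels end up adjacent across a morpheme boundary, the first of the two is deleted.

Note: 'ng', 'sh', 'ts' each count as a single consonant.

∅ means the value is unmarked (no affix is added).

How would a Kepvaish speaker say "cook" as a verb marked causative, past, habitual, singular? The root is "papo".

papotsashipots

Attach aspect habitual -tsi → papotsi.
Attach tense past -ash → papotsiash.
Attach voice causative -ip → papotsiaship.
Attach number singular -ots → papotsiashipots.
Nasal assimilation: no change.
Apply vowel deletion: papotsiashipots → papotsashipots.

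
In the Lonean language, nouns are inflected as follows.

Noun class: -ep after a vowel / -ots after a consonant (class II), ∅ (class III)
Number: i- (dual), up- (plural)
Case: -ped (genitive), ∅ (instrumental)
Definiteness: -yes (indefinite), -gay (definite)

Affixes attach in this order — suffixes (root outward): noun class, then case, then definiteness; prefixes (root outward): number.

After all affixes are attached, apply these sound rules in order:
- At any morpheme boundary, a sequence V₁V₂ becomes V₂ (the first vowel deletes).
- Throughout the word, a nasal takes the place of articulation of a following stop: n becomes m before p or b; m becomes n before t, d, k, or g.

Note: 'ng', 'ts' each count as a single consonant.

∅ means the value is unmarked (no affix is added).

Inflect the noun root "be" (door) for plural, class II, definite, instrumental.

upbepgay

Attach noun class class II -ep (after vowel 'e') → beep.
Attach number plural up- → upbeep.
case = instrumental: zero marking, form stays upbeep.
Attach definiteness definite -gay → upbeepgay.
Apply vowel deletion: upbeepgay → upbepgay.
Nasal assimilation: no change.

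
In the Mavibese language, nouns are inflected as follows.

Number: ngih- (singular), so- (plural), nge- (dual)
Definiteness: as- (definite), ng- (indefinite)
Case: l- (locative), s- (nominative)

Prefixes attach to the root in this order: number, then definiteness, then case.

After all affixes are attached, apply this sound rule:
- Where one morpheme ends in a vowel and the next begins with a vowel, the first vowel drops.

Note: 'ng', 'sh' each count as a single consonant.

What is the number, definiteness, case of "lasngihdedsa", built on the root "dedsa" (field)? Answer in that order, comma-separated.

Segment: l-as-ngih-dedsa.
number: ngih- → singular.
definiteness: as- → definite.
case: l- → locative.

singular, definite, locative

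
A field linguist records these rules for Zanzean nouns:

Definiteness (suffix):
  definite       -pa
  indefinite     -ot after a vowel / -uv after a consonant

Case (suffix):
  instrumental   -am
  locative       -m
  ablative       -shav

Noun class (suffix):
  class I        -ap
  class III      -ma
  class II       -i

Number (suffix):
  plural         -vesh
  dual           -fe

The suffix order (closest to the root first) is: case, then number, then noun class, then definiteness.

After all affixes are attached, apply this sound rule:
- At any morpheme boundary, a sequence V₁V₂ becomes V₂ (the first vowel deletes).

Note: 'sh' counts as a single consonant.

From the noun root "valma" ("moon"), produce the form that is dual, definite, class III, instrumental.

valmamfemapa

Attach case instrumental -am → valmaam.
Attach number dual -fe → valmaamfe.
Attach noun class class III -ma → valmaamfema.
Attach definiteness definite -pa → valmaamfemapa.
Apply vowel deletion: valmaamfemapa → valmamfemapa.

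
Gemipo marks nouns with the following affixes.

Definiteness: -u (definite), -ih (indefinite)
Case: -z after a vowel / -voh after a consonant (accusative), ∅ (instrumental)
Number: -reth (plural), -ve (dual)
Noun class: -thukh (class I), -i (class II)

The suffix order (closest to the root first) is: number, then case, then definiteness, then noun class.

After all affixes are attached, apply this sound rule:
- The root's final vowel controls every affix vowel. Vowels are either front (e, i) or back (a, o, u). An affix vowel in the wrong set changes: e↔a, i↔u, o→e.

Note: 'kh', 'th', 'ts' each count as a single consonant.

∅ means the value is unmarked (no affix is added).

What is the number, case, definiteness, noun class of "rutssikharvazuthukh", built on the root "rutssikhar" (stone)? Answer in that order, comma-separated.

Segment: rutssikhar-ve-z-u-thukh.
number: -ve → dual.
case: -z/voh → accusative.
definiteness: -u → definite.
noun class: -thukh → class I.

dual, accusative, definite, class I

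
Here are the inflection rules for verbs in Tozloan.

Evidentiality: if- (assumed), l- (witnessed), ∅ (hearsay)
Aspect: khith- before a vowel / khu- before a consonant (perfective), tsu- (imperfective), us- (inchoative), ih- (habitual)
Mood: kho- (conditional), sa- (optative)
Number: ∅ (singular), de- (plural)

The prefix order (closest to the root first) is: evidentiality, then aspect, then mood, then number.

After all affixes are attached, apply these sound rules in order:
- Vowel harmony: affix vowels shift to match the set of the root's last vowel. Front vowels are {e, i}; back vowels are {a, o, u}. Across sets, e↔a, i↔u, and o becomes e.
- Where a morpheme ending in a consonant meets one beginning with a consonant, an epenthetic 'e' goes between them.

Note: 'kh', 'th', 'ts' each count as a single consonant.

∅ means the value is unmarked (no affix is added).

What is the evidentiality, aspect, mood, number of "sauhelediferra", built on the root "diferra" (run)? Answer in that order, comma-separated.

Segment: sa-ih-l-diferra.
evidentiality: l- → witnessed.
aspect: ih- → habitual.
mood: sa- → optative.
number: ∅ → singular.

witnessed, habitual, optative, singular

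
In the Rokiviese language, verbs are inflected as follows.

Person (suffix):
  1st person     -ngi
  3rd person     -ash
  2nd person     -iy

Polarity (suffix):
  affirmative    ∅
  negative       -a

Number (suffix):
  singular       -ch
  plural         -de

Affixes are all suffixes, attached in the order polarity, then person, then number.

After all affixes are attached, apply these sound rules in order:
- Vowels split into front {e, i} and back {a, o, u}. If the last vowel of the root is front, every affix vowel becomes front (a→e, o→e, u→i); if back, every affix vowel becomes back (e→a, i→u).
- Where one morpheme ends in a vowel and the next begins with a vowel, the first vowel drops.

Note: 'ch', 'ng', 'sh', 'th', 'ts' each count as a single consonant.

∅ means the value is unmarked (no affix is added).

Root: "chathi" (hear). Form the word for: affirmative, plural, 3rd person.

polarity = affirmative: zero marking, form stays chathi.
Attach person 3rd person -ash → chathiash.
Attach number plural -de → chathiashde.
Apply vowel harmony: chathiashde → chathieshde.
Apply vowel deletion: chathieshde → chatheshde.

chatheshde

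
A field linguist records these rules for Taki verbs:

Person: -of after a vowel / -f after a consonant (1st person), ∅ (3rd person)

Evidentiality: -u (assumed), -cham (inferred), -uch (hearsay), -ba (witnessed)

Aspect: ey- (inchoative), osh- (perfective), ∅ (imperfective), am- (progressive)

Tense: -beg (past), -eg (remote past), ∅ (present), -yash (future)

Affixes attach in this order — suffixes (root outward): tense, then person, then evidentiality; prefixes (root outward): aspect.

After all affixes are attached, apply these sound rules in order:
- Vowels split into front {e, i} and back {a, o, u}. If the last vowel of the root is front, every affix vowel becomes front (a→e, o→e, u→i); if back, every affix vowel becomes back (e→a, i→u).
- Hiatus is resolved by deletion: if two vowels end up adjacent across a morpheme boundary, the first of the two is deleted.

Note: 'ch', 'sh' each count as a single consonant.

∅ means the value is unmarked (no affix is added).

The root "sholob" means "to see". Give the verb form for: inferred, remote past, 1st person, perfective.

oshsholobagfcham

Attach tense remote past -eg → sholobeg.
Attach person 1st person -f (after consonant 'g') → sholobegf.
Attach evidentiality inferred -cham → sholobegfcham.
Attach aspect perfective osh- → oshsholobegfcham.
Apply vowel harmony: oshsholobegfcham → oshsholobagfcham.
Vowel deletion: no change.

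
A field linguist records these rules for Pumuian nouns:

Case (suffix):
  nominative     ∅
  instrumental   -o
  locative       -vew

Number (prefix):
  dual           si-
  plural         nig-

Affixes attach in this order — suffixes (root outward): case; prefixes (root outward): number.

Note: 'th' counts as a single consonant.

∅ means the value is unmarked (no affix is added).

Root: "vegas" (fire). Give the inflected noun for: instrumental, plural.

Attach case instrumental -o → vegaso.
Attach number plural nig- → nigvegaso.

nigvegaso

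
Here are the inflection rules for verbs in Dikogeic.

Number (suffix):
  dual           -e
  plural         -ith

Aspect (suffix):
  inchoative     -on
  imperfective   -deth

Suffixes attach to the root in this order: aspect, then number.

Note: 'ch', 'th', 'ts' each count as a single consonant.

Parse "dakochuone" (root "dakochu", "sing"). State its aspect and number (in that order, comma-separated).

Segment: dakochu-on-e.
aspect: -on → inchoative.
number: -e → dual.

inchoative, dual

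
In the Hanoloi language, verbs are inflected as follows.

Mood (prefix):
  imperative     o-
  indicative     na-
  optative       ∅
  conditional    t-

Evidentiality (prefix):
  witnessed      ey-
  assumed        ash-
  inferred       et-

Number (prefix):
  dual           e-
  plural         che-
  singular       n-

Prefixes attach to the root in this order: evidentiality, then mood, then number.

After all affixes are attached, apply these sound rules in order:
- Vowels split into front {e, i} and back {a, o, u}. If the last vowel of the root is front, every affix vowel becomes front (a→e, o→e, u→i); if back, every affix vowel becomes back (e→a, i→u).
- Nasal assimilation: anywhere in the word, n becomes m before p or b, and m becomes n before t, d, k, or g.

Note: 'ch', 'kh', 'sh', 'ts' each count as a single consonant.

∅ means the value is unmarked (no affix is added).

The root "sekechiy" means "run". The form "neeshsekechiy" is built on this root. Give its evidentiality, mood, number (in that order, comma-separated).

Segment: n-o-ash-sekechiy.
evidentiality: ash- → assumed.
mood: o- → imperative.
number: n- → singular.

assumed, imperative, singular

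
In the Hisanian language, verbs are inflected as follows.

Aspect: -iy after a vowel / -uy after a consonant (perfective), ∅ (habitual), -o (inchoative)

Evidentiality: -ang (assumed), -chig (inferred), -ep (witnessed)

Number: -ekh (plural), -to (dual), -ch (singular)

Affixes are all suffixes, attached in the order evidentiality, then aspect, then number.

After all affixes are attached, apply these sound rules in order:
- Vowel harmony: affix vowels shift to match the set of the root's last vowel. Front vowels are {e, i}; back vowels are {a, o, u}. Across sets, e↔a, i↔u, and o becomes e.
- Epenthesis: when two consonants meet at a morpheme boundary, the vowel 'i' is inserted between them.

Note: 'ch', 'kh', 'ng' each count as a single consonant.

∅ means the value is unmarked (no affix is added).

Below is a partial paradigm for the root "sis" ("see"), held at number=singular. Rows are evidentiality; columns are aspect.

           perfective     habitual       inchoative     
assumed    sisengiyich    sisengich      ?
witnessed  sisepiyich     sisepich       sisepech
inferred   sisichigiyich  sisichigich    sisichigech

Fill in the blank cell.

Attach evidentiality assumed -ang → sisang.
Attach aspect inchoative -o → sisango.
Attach number singular -ch → sisangoch.
Apply vowel harmony: sisangoch → sisengech.
Epenthesis: no change.

sisengech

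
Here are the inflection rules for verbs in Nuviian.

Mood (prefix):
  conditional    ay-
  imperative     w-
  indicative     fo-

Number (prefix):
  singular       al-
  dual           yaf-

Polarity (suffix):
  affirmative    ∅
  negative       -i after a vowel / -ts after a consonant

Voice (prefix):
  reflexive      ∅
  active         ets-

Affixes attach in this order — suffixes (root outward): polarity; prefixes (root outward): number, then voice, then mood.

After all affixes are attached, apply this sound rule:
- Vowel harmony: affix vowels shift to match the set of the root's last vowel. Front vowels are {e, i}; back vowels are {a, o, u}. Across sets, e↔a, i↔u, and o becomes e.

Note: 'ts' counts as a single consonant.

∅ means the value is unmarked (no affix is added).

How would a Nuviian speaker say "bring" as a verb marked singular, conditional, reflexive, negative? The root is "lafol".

ayallafolts

Attach number singular al- → allafol.
Attach polarity negative -ts (after consonant 'l') → allafolts.
voice = reflexive: zero marking, form stays allafolts.
Attach mood conditional ay- → ayallafolts.
Vowel harmony: no change.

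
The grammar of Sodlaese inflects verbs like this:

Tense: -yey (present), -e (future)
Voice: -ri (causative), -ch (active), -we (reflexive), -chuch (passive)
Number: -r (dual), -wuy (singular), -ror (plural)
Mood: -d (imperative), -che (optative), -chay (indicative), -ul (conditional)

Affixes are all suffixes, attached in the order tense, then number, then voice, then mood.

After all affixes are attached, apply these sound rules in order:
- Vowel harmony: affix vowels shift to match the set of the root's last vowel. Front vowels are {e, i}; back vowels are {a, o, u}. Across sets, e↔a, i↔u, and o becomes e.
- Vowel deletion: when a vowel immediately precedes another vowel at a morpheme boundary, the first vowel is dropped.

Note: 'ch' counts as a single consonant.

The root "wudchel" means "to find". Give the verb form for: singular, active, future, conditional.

Attach tense future -e → wudchele.
Attach number singular -wuy → wudchelewuy.
Attach voice active -ch → wudchelewuych.
Attach mood conditional -ul → wudchelewuychul.
Apply vowel harmony: wudchelewuychul → wudchelewiychil.
Vowel deletion: no change.

wudchelewiychil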